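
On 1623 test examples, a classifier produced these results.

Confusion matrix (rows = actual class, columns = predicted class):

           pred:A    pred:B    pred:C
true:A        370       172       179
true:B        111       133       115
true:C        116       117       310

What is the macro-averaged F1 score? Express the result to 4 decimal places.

Per-class F1 score (2·TP/(2·TP+FP+FN)):
  A: TP=370, FP=111+116=227, FN=172+179=351 → 740/1318 = 0.56146
  B: TP=133, FP=172+117=289, FN=111+115=226 → 266/781 = 0.34059
  C: TP=310, FP=179+115=294, FN=116+117=233 → 620/1147 = 0.54054
Macro-F1 score = mean = (0.56146 + 0.34059 + 0.54054) / 3 = 0.4809

0.4809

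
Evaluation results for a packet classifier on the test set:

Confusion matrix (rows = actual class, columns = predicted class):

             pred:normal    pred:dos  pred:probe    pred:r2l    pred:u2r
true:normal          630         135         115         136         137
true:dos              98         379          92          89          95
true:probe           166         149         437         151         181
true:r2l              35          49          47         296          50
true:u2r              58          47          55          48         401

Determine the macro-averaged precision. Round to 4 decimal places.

0.5197

Per-class precision (TP/(TP+FP)):
  normal: TP=630, FP=98+166+35+58=357 → 630/987 = 0.63830
  dos: TP=379, FP=135+149+49+47=380 → 379/759 = 0.49934
  probe: TP=437, FP=115+92+47+55=309 → 437/746 = 0.58579
  r2l: TP=296, FP=136+89+151+48=424 → 296/720 = 0.41111
  u2r: TP=401, FP=137+95+181+50=463 → 401/864 = 0.46412
Macro-precision = mean = (0.63830 + 0.49934 + 0.58579 + 0.41111 + 0.46412) / 5 = 0.5197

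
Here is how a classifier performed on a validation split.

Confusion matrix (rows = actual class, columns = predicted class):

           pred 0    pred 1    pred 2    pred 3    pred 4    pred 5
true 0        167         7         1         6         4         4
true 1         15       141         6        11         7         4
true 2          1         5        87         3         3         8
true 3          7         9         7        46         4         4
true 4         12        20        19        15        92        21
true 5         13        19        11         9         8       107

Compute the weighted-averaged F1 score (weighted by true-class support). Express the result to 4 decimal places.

Per-class F1 score (2·TP/(2·TP+FP+FN)):
  0: TP=167, FP=15+1+7+12+13=48, FN=7+1+6+4+4=22 → 334/404 = 0.82673
  1: TP=141, FP=7+5+9+20+19=60, FN=15+6+11+7+4=43 → 282/385 = 0.73247
  2: TP=87, FP=1+6+7+19+11=44, FN=1+5+3+3+8=20 → 174/238 = 0.73109
  3: TP=46, FP=6+11+3+15+9=44, FN=7+9+7+4+4=31 → 92/167 = 0.55090
  4: TP=92, FP=4+7+3+4+8=26, FN=12+20+19+15+21=87 → 184/297 = 0.61953
  5: TP=107, FP=4+4+8+4+21=41, FN=13+19+11+9+8=60 → 214/315 = 0.67937
Weighted-F1 score = Σ (supportᵢ/N)·F1 scoreᵢ with N=903: (189/903)·0.82673 + (184/903)·0.73247 + (107/903)·0.73109 + (77/903)·0.55090 + (179/903)·0.61953 + (167/903)·0.67937 = 0.7043

0.7043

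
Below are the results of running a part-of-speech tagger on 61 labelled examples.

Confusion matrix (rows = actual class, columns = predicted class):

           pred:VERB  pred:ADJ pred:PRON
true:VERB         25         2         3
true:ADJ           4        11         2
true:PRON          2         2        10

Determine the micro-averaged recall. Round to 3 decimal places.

Micro-averaging pools counts across classes: ΣTP=46, ΣFP=15, ΣFN=15.
Micro-recall = TP/(TP+FN) on pooled counts = 0.754 (equals overall accuracy in single-label multiclass).

0.754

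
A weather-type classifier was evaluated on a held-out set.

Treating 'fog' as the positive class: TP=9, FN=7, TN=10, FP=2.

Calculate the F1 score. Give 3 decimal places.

Precision = TP/(TP+FP) = 9/11 = 0.8182
Recall = TP/(TP+FN) = 9/16 = 0.5625
F1 = 2·TP/(2·TP+FP+FN) = 18/27 = 0.667

0.667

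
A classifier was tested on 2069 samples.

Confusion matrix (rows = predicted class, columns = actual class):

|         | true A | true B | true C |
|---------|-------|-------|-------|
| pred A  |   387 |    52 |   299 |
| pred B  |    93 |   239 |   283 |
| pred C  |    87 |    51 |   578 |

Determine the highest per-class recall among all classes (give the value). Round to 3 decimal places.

Per-class recall (TP/(TP+FN)):
  A: TP=387, FN=93+87=180 → 387/567 = 0.6825
  B: TP=239, FN=52+51=103 → 239/342 = 0.6988
  C: TP=578, FN=299+283=582 → 578/1160 = 0.4983
Highest is class 'B' with recall = 0.699.

0.699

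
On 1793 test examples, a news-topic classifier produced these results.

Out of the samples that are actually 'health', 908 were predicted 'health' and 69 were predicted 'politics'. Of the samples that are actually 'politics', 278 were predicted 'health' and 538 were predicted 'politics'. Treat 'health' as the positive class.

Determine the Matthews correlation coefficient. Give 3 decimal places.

0.620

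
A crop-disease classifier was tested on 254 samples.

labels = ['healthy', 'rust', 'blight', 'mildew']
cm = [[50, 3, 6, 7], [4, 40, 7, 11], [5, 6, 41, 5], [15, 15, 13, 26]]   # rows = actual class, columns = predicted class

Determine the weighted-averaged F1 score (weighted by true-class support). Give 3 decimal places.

0.609

Per-class F1 score (2·TP/(2·TP+FP+FN)):
  healthy: TP=50, FP=4+5+15=24, FN=3+6+7=16 → 100/140 = 0.7143
  rust: TP=40, FP=3+6+15=24, FN=4+7+11=22 → 80/126 = 0.6349
  blight: TP=41, FP=6+7+13=26, FN=5+6+5=16 → 82/124 = 0.6613
  mildew: TP=26, FP=7+11+5=23, FN=15+15+13=43 → 52/118 = 0.4407
Weighted-F1 score = Σ (supportᵢ/N)·F1 scoreᵢ with N=254: (66/254)·0.7143 + (62/254)·0.6349 + (57/254)·0.6613 + (69/254)·0.4407 = 0.609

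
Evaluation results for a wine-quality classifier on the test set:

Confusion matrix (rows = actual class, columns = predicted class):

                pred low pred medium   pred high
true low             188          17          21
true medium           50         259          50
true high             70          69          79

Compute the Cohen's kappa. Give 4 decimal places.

Observed agreement pₒ = trace/N = 526/803 = 0.65504
Expected agreement pₑ = Σ (rowᵢ·colᵢ)/N² = (226·308 + 359·345 + 218·150)/803² = 0.35074
κ = (pₒ − pₑ)/(1 − pₑ) = (0.65504 − 0.35074)/(1 − 0.35074) = 0.4687

0.4687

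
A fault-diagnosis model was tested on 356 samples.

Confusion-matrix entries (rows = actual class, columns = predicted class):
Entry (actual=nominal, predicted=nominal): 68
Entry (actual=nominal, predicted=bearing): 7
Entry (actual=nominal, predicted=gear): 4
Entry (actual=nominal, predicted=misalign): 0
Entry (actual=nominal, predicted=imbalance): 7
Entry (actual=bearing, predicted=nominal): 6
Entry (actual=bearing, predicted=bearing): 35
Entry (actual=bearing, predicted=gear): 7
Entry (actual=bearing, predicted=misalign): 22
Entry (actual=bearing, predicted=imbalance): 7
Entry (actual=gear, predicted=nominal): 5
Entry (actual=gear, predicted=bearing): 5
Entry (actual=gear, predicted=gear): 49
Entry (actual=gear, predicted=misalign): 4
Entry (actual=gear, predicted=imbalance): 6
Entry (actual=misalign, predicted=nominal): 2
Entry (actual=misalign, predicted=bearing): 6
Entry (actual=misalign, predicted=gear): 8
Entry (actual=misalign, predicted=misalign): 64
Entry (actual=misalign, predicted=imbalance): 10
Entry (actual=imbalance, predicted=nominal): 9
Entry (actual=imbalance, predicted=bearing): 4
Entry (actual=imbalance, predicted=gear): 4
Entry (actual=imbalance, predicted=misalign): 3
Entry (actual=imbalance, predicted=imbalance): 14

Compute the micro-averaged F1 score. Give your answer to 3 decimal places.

0.646

Micro-averaging pools counts across classes: ΣTP=230, ΣFP=126, ΣFN=126.
Micro-F1 score = 2·TP/(2·TP+FP+FN) on pooled counts = 0.646 (equals overall accuracy in single-label multiclass).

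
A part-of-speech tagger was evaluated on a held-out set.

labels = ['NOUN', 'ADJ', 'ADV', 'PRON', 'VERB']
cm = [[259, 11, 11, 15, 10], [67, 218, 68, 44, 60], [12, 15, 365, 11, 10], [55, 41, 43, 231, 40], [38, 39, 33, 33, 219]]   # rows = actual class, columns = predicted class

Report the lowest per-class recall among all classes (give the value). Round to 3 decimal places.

Per-class recall (TP/(TP+FN)):
  NOUN: TP=259, FN=11+11+15+10=47 → 259/306 = 0.8464
  ADJ: TP=218, FN=67+68+44+60=239 → 218/457 = 0.4770
  ADV: TP=365, FN=12+15+11+10=48 → 365/413 = 0.8838
  PRON: TP=231, FN=55+41+43+40=179 → 231/410 = 0.5634
  VERB: TP=219, FN=38+39+33+33=143 → 219/362 = 0.6050
Lowest is class 'ADJ' with recall = 0.477.

0.477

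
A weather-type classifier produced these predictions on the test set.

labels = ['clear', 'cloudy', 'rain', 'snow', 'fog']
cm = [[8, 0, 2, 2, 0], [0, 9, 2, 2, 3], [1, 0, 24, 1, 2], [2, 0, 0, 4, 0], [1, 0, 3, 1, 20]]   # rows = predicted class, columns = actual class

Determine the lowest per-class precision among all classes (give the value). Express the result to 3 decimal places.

Per-class precision (TP/(TP+FP)):
  clear: TP=8, FP=0+2+2+0=4 → 8/12 = 0.6667
  cloudy: TP=9, FP=0+2+2+3=7 → 9/16 = 0.5625
  rain: TP=24, FP=1+0+1+2=4 → 24/28 = 0.8571
  snow: TP=4, FP=2+0+0+0=2 → 4/6 = 0.6667
  fog: TP=20, FP=1+0+3+1=5 → 20/25 = 0.8000
Lowest is class 'cloudy' with precision = 0.563.

0.563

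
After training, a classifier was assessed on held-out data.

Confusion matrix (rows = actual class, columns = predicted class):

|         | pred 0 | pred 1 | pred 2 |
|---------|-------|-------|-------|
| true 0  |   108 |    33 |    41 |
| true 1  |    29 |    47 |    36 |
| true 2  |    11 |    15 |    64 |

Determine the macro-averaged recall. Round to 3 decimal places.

Per-class recall (TP/(TP+FN)):
  0: TP=108, FN=33+41=74 → 108/182 = 0.5934
  1: TP=47, FN=29+36=65 → 47/112 = 0.4196
  2: TP=64, FN=11+15=26 → 64/90 = 0.7111
Macro-recall = mean = (0.5934 + 0.4196 + 0.7111) / 3 = 0.575

0.575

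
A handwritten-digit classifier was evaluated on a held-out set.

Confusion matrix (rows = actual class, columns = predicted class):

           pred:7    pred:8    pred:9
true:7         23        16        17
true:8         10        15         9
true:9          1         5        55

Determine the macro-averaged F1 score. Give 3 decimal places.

Per-class F1 score (2·TP/(2·TP+FP+FN)):
  7: TP=23, FP=10+1=11, FN=16+17=33 → 46/90 = 0.5111
  8: TP=15, FP=16+5=21, FN=10+9=19 → 30/70 = 0.4286
  9: TP=55, FP=17+9=26, FN=1+5=6 → 110/142 = 0.7746
Macro-F1 score = mean = (0.5111 + 0.4286 + 0.7746) / 3 = 0.571

0.571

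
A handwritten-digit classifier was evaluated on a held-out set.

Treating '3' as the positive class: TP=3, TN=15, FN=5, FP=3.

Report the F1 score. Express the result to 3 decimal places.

0.429

Precision = TP/(TP+FP) = 3/6 = 0.5000
Recall = TP/(TP+FN) = 3/8 = 0.3750
F1 = 2·TP/(2·TP+FP+FN) = 6/14 = 0.429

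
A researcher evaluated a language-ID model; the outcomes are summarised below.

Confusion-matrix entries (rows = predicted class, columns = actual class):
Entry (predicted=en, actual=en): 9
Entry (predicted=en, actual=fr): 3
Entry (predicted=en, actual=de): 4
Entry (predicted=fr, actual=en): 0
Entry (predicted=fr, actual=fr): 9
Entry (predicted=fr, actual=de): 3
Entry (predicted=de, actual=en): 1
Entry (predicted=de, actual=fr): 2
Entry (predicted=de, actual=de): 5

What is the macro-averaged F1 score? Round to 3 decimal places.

Per-class F1 score (2·TP/(2·TP+FP+FN)):
  en: TP=9, FP=3+4=7, FN=0+1=1 → 18/26 = 0.6923
  fr: TP=9, FP=0+3=3, FN=3+2=5 → 18/26 = 0.6923
  de: TP=5, FP=1+2=3, FN=4+3=7 → 10/20 = 0.5000
Macro-F1 score = mean = (0.6923 + 0.6923 + 0.5000) / 3 = 0.628

0.628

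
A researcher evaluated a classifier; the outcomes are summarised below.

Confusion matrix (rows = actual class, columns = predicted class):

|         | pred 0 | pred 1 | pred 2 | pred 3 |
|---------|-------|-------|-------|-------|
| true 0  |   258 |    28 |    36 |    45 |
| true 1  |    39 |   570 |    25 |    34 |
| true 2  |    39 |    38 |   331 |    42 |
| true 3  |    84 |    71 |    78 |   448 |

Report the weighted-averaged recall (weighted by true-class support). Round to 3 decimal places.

Per-class recall (TP/(TP+FN)):
  0: TP=258, FN=28+36+45=109 → 258/367 = 0.7030
  1: TP=570, FN=39+25+34=98 → 570/668 = 0.8533
  2: TP=331, FN=39+38+42=119 → 331/450 = 0.7356
  3: TP=448, FN=84+71+78=233 → 448/681 = 0.6579
Weighted-recall = Σ (supportᵢ/N)·recallᵢ with N=2166: (367/2166)·0.7030 + (668/2166)·0.8533 + (450/2166)·0.7356 + (681/2166)·0.6579 = 0.742

0.742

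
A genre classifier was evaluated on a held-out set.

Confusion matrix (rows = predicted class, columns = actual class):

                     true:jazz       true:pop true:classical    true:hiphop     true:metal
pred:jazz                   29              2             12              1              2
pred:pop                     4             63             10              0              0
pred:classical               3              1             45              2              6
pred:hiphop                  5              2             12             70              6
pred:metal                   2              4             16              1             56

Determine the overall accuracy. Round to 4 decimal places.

0.7429

Accuracy = trace / total = (29+63+45+70+56=263) / 354 = 263/354 = 0.7429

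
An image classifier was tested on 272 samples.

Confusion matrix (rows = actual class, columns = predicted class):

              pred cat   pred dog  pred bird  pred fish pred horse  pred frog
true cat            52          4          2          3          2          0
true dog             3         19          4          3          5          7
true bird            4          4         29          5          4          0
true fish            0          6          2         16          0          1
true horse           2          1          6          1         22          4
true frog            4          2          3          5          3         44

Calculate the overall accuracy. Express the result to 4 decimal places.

0.6691

Accuracy = trace / total = (52+19+29+16+22+44=182) / 272 = 182/272 = 0.6691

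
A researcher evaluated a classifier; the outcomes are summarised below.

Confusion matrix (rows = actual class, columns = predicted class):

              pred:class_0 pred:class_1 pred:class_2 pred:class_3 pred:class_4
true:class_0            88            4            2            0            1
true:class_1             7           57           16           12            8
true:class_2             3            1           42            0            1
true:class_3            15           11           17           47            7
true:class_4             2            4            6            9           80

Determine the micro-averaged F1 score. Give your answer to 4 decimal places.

Micro-averaging pools counts across classes: ΣTP=314, ΣFP=126, ΣFN=126.
Micro-F1 score = 2·TP/(2·TP+FP+FN) on pooled counts = 0.7136 (equals overall accuracy in single-label multiclass).

0.7136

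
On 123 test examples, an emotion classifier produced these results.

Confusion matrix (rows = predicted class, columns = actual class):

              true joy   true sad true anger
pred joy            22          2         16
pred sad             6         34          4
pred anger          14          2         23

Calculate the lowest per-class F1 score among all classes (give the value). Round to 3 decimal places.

0.537

Per-class F1 score (2·TP/(2·TP+FP+FN)):
  joy: TP=22, FP=2+16=18, FN=6+14=20 → 44/82 = 0.5366
  sad: TP=34, FP=6+4=10, FN=2+2=4 → 68/82 = 0.8293
  anger: TP=23, FP=14+2=16, FN=16+4=20 → 46/82 = 0.5610
Lowest is class 'joy' with F1 score = 0.537.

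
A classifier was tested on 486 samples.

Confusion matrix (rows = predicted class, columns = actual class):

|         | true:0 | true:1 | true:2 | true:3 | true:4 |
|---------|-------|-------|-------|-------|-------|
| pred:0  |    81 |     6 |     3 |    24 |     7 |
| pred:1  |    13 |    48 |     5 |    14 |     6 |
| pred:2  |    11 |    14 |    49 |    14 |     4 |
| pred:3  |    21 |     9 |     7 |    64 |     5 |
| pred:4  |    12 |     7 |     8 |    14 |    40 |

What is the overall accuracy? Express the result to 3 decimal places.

0.580

Accuracy = trace / total = (81+48+49+64+40=282) / 486 = 282/486 = 0.580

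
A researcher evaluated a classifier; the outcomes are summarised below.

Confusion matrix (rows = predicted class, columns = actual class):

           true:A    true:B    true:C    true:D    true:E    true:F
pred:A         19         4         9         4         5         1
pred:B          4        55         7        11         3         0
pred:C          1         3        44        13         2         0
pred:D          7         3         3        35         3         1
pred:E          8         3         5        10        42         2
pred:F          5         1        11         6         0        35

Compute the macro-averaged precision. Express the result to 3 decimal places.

0.619

Per-class precision (TP/(TP+FP)):
  A: TP=19, FP=4+9+4+5+1=23 → 19/42 = 0.4524
  B: TP=55, FP=4+7+11+3+0=25 → 55/80 = 0.6875
  C: TP=44, FP=1+3+13+2+0=19 → 44/63 = 0.6984
  D: TP=35, FP=7+3+3+3+1=17 → 35/52 = 0.6731
  E: TP=42, FP=8+3+5+10+2=28 → 42/70 = 0.6000
  F: TP=35, FP=5+1+11+6+0=23 → 35/58 = 0.6034
Macro-precision = mean = (0.4524 + 0.6875 + 0.6984 + 0.6731 + 0.6000 + 0.6034) / 6 = 0.619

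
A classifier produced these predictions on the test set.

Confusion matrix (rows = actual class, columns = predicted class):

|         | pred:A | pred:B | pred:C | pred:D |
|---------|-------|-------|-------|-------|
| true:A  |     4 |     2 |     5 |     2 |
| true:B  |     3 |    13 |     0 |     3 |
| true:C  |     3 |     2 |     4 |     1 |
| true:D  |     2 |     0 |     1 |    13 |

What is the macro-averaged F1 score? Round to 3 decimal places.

Per-class F1 score (2·TP/(2·TP+FP+FN)):
  A: TP=4, FP=3+3+2=8, FN=2+5+2=9 → 8/25 = 0.3200
  B: TP=13, FP=2+2+0=4, FN=3+0+3=6 → 26/36 = 0.7222
  C: TP=4, FP=5+0+1=6, FN=3+2+1=6 → 8/20 = 0.4000
  D: TP=13, FP=2+3+1=6, FN=2+0+1=3 → 26/35 = 0.7429
Macro-F1 score = mean = (0.3200 + 0.7222 + 0.4000 + 0.7429) / 4 = 0.546

0.546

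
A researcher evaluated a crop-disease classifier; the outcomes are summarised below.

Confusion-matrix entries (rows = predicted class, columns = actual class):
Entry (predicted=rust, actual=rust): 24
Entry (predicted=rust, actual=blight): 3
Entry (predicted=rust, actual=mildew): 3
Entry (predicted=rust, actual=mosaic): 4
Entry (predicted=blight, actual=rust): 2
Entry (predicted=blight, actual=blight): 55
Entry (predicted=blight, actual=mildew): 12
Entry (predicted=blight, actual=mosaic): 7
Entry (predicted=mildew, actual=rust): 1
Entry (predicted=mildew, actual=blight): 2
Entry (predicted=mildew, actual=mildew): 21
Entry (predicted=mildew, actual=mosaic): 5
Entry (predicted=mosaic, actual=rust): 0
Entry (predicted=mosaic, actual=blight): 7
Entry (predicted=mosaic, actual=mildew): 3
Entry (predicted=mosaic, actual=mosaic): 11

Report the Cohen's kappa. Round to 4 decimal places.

0.5618

Observed agreement pₒ = trace/N = 111/160 = 0.69375
Expected agreement pₑ = Σ (rowᵢ·colᵢ)/N² = (27·34 + 67·76 + 39·29 + 27·21)/160² = 0.30109
κ = (pₒ − pₑ)/(1 − pₑ) = (0.69375 − 0.30109)/(1 − 0.30109) = 0.5618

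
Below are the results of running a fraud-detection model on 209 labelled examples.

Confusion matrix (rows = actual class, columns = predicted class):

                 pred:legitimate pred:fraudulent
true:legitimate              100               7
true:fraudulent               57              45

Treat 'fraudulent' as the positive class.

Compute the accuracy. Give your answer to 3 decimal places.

0.694

Accuracy = (TP+TN)/N = (45+100)/209 = 0.694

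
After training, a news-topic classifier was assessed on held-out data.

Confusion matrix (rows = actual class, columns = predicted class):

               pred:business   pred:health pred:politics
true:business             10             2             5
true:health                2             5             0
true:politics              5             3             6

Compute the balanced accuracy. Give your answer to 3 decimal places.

0.577

Balanced accuracy = mean of per-class recall.
  business: recall = 10/17 = 0.5882
  health: recall = 5/7 = 0.7143
  politics: recall = 6/14 = 0.4286
Mean = (0.5882 + 0.7143 + 0.4286) / 3 = 0.577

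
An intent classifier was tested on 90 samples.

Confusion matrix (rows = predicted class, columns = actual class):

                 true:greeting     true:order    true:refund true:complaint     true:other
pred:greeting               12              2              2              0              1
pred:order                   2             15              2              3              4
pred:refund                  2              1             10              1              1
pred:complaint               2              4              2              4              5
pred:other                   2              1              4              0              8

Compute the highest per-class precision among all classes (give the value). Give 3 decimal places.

Per-class precision (TP/(TP+FP)):
  greeting: TP=12, FP=2+2+0+1=5 → 12/17 = 0.7059
  order: TP=15, FP=2+2+3+4=11 → 15/26 = 0.5769
  refund: TP=10, FP=2+1+1+1=5 → 10/15 = 0.6667
  complaint: TP=4, FP=2+4+2+5=13 → 4/17 = 0.2353
  other: TP=8, FP=2+1+4+0=7 → 8/15 = 0.5333
Highest is class 'greeting' with precision = 0.706.

0.706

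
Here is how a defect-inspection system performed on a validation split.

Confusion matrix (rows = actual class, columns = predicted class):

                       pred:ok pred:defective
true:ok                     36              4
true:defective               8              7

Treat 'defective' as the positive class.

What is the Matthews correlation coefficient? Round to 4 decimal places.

MCC = (TP·TN − FP·FN) / √((TP+FP)(TP+FN)(TN+FP)(TN+FN))
Numerator = 7·36 − 4·8 = 220
Denominator = √(11·15·40·44) = √290400 = 538.8877
MCC = 220 / 538.8877 = 0.4082

0.4082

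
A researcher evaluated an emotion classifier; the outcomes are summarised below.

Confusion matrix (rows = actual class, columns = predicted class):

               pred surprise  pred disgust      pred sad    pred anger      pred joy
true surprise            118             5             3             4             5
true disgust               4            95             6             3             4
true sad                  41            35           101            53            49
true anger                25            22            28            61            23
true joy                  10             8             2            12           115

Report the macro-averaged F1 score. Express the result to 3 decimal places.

0.593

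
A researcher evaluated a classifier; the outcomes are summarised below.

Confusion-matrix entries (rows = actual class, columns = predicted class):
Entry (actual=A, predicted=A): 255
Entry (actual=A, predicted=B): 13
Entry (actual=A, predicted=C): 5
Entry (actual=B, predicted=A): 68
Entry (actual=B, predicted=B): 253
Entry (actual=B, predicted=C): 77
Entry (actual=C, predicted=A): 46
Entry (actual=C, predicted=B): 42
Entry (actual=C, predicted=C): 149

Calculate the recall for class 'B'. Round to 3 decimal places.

0.636

Take TP from the diagonal, FP from the rest of the 'B' prediction marginal, FN from the rest of the 'B' actual marginal.
recall = TP/(TP+FN).
B: TP=253, FN=68+77=145 → 253/398 = 0.6357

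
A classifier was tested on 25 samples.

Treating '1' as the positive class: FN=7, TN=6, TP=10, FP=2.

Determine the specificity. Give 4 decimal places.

0.7500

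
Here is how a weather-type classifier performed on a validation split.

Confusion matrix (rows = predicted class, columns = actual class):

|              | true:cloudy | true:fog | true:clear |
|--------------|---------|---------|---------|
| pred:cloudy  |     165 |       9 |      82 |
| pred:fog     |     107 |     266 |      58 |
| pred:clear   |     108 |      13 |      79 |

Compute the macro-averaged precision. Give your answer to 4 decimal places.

Per-class precision (TP/(TP+FP)):
  cloudy: TP=165, FP=9+82=91 → 165/256 = 0.64453
  fog: TP=266, FP=107+58=165 → 266/431 = 0.61717
  clear: TP=79, FP=108+13=121 → 79/200 = 0.39500
Macro-precision = mean = (0.64453 + 0.61717 + 0.39500) / 3 = 0.5522

0.5522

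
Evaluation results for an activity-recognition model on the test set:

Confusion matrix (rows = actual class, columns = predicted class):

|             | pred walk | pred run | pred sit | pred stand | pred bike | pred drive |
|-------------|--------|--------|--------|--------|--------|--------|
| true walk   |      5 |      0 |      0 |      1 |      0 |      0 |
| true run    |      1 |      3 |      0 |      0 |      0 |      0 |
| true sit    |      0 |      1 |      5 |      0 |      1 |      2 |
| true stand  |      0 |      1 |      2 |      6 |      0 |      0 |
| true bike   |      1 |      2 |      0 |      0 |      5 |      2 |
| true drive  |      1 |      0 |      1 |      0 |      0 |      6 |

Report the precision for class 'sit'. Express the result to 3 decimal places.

0.625

precision = TP/(TP+FP).
sit: TP=5, FP=0+0+2+0+1=3 → 5/8 = 0.6250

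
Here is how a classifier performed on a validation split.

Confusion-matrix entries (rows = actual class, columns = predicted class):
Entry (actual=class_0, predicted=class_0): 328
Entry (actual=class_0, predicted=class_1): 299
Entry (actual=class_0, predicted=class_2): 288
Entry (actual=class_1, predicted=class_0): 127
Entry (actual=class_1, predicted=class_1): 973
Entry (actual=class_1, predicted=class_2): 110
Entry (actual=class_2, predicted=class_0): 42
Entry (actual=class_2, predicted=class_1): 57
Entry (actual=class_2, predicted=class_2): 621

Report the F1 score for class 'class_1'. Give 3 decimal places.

0.766

Take TP from the diagonal, FP from the rest of the 'class_1' prediction marginal, FN from the rest of the 'class_1' actual marginal.
F1 score = 2·TP/(2·TP+FP+FN).
class_1: TP=973, FP=299+57=356, FN=127+110=237 → 1946/2539 = 0.7664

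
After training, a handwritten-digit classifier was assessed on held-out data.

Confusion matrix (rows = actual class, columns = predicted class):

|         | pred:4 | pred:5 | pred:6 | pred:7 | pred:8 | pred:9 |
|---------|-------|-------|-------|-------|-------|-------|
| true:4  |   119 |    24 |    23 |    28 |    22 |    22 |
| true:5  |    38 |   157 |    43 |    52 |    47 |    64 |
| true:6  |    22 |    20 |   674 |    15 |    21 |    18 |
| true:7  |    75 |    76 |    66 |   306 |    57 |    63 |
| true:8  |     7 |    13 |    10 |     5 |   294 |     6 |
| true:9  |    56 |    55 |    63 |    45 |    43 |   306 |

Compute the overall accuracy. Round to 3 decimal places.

Accuracy = trace / total = (119+157+674+306+294+306=1856) / 2955 = 1856/2955 = 0.628

0.628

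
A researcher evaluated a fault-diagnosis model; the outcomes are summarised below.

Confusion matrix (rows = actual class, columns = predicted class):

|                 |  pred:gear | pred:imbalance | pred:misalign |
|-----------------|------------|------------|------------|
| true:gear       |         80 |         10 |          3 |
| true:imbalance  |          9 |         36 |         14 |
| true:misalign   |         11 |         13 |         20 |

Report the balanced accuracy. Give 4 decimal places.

Balanced accuracy = mean of per-class recall.
  gear: recall = 80/93 = 0.86022
  imbalance: recall = 36/59 = 0.61017
  misalign: recall = 20/44 = 0.45455
Mean = (0.86022 + 0.61017 + 0.45455) / 3 = 0.6416

0.6416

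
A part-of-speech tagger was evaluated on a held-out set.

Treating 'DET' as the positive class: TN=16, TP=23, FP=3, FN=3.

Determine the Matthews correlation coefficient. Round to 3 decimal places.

0.727

MCC = (TP·TN − FP·FN) / √((TP+FP)(TP+FN)(TN+FP)(TN+FN))
Numerator = 23·16 − 3·3 = 359
Denominator = √(26·26·19·19) = √244036 = 494.0000
MCC = 359 / 494.0000 = 0.727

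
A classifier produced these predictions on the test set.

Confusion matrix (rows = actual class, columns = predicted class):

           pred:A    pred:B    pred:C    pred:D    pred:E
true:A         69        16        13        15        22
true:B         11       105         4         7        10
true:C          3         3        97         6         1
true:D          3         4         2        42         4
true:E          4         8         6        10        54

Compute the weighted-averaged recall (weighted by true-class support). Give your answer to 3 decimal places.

0.707

Per-class recall (TP/(TP+FN)):
  A: TP=69, FN=16+13+15+22=66 → 69/135 = 0.5111
  B: TP=105, FN=11+4+7+10=32 → 105/137 = 0.7664
  C: TP=97, FN=3+3+6+1=13 → 97/110 = 0.8818
  D: TP=42, FN=3+4+2+4=13 → 42/55 = 0.7636
  E: TP=54, FN=4+8+6+10=28 → 54/82 = 0.6585
Weighted-recall = Σ (supportᵢ/N)·recallᵢ with N=519: (135/519)·0.5111 + (137/519)·0.7664 + (110/519)·0.8818 + (55/519)·0.7636 + (82/519)·0.6585 = 0.707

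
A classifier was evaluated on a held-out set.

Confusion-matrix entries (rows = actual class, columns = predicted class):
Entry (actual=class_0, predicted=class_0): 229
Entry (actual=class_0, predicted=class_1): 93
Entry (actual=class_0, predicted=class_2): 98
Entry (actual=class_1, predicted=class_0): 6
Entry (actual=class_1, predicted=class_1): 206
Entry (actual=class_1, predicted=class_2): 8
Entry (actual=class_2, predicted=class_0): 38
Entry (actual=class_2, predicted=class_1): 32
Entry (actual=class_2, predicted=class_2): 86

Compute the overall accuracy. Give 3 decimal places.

Accuracy = trace / total = (229+206+86=521) / 796 = 521/796 = 0.655

0.655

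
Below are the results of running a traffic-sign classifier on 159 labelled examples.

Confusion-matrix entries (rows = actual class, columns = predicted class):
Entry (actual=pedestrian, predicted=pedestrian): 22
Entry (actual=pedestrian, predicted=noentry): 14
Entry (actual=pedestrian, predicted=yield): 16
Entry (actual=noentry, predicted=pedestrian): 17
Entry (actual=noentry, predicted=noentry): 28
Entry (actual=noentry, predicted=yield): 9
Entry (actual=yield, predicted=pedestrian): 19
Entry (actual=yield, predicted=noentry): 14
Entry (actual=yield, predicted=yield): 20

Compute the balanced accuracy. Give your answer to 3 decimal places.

Balanced accuracy = mean of per-class recall.
  pedestrian: recall = 22/52 = 0.4231
  noentry: recall = 28/54 = 0.5185
  yield: recall = 20/53 = 0.3774
Mean = (0.4231 + 0.5185 + 0.3774) / 3 = 0.440

0.440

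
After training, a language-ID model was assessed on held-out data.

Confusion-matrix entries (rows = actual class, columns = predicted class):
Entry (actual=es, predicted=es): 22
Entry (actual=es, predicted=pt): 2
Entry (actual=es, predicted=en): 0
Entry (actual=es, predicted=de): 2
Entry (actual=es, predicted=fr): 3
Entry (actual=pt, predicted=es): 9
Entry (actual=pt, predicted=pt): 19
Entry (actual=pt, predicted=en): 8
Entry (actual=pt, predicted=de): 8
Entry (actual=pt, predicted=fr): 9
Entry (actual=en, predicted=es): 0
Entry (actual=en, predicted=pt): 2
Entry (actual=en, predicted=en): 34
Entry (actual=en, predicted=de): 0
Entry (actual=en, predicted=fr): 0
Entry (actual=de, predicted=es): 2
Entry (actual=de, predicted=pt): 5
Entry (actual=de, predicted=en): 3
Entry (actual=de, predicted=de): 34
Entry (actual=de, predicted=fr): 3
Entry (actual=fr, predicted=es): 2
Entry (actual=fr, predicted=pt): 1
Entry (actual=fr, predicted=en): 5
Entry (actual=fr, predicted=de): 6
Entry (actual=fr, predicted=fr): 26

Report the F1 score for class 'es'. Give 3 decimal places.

0.688

F1 score = 2·TP/(2·TP+FP+FN).
es: TP=22, FP=9+0+2+2=13, FN=2+0+2+3=7 → 44/64 = 0.6875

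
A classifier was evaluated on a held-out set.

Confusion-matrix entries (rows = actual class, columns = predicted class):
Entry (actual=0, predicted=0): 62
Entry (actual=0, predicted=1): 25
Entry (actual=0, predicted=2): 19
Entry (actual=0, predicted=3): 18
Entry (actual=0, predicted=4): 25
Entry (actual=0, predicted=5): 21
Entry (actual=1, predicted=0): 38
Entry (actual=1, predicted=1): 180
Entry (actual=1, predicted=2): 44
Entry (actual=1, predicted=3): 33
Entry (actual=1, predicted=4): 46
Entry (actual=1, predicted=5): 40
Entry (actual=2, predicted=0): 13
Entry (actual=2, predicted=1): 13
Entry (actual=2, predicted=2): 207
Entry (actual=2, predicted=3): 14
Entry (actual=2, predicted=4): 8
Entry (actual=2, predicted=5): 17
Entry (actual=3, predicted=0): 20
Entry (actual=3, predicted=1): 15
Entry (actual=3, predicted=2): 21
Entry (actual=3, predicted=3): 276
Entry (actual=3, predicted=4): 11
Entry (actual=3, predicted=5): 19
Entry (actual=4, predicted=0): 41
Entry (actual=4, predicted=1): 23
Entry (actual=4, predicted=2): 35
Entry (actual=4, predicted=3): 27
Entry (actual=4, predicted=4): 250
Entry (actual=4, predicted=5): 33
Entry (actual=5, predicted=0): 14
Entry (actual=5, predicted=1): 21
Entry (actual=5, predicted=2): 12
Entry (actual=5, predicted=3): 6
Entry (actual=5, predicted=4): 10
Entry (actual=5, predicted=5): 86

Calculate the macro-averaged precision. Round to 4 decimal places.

0.5737

Per-class precision (TP/(TP+FP)):
  0: TP=62, FP=38+13+20+41+14=126 → 62/188 = 0.32979
  1: TP=180, FP=25+13+15+23+21=97 → 180/277 = 0.64982
  2: TP=207, FP=19+44+21+35+12=131 → 207/338 = 0.61243
  3: TP=276, FP=18+33+14+27+6=98 → 276/374 = 0.73797
  4: TP=250, FP=25+46+8+11+10=100 → 250/350 = 0.71429
  5: TP=86, FP=21+40+17+19+33=130 → 86/216 = 0.39815
Macro-precision = mean = (0.32979 + 0.64982 + 0.61243 + 0.73797 + 0.71429 + 0.39815) / 6 = 0.5737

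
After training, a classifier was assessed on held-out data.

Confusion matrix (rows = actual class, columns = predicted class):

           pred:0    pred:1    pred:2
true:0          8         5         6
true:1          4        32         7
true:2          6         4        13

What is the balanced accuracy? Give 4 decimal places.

Balanced accuracy = mean of per-class recall.
  0: recall = 8/19 = 0.42105
  1: recall = 32/43 = 0.74419
  2: recall = 13/23 = 0.56522
Mean = (0.42105 + 0.74419 + 0.56522) / 3 = 0.5768

0.5768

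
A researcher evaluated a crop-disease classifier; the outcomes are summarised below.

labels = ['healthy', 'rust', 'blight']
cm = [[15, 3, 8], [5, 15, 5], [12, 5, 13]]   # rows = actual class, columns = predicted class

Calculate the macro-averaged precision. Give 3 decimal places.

0.540

Per-class precision (TP/(TP+FP)):
  healthy: TP=15, FP=5+12=17 → 15/32 = 0.4688
  rust: TP=15, FP=3+5=8 → 15/23 = 0.6522
  blight: TP=13, FP=8+5=13 → 13/26 = 0.5000
Macro-precision = mean = (0.4688 + 0.6522 + 0.5000) / 3 = 0.540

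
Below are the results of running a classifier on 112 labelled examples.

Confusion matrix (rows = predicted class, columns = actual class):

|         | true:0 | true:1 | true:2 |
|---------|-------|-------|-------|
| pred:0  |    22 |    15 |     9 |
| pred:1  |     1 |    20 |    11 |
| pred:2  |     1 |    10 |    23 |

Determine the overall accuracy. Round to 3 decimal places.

0.580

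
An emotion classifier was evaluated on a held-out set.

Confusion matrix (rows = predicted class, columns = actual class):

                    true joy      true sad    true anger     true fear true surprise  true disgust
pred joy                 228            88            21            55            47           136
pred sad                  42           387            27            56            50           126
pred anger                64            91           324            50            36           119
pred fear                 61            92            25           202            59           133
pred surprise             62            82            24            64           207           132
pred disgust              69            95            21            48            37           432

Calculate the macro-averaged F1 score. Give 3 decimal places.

0.463

Per-class F1 score (2·TP/(2·TP+FP+FN)):
  joy: TP=228, FP=88+21+55+47+136=347, FN=42+64+61+62+69=298 → 456/1101 = 0.4142
  sad: TP=387, FP=42+27+56+50+126=301, FN=88+91+92+82+95=448 → 774/1523 = 0.5082
  anger: TP=324, FP=64+91+50+36+119=360, FN=21+27+25+24+21=118 → 648/1126 = 0.5755
  fear: TP=202, FP=61+92+25+59+133=370, FN=55+56+50+64+48=273 → 404/1047 = 0.3859
  surprise: TP=207, FP=62+82+24+64+132=364, FN=47+50+36+59+37=229 → 414/1007 = 0.4111
  disgust: TP=432, FP=69+95+21+48+37=270, FN=136+126+119+133+132=646 → 864/1780 = 0.4854
Macro-F1 score = mean = (0.4142 + 0.5082 + 0.5755 + 0.3859 + 0.4111 + 0.4854) / 6 = 0.463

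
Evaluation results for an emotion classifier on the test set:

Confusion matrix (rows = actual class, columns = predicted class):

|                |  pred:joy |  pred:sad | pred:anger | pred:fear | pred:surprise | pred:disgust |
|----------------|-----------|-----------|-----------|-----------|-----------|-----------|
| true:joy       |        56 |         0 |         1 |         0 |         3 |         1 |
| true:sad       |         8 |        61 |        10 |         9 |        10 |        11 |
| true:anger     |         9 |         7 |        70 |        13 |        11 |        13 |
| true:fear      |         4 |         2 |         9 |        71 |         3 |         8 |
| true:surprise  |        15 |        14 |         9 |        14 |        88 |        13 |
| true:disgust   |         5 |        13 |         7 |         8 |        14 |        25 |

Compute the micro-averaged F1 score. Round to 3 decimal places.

Micro-averaging pools counts across classes: ΣTP=371, ΣFP=244, ΣFN=244.
Micro-F1 score = 2·TP/(2·TP+FP+FN) on pooled counts = 0.603 (equals overall accuracy in single-label multiclass).

0.603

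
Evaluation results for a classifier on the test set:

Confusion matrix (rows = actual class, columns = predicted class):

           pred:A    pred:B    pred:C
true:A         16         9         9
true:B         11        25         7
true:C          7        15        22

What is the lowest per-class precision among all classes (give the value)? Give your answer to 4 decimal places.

0.4706

Per-class precision (TP/(TP+FP)):
  A: TP=16, FP=11+7=18 → 16/34 = 0.47059
  B: TP=25, FP=9+15=24 → 25/49 = 0.51020
  C: TP=22, FP=9+7=16 → 22/38 = 0.57895
Lowest is class 'A' with precision = 0.4706.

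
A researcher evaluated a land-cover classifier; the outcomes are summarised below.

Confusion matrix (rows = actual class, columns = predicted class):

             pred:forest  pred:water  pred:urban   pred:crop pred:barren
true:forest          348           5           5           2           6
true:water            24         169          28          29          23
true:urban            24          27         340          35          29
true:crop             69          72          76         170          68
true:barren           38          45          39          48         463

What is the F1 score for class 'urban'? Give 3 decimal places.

Take TP from the diagonal, FP from the rest of the 'urban' prediction marginal, FN from the rest of the 'urban' actual marginal.
F1 score = 2·TP/(2·TP+FP+FN).
urban: TP=340, FP=5+28+76+39=148, FN=24+27+35+29=115 → 680/943 = 0.7211

0.721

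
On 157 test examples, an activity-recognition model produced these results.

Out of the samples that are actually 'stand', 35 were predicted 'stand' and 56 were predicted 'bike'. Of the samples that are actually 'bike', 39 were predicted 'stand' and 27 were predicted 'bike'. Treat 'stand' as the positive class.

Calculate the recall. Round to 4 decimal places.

0.3846

Recall = TP/(TP+FN) = 35/(35+56) = 35/91 = 0.3846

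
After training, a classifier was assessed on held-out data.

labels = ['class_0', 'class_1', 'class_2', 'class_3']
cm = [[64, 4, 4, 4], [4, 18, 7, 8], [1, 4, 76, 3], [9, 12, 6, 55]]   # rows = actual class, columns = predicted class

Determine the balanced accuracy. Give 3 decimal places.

0.726

Balanced accuracy = mean of per-class recall.
  class_0: recall = 64/76 = 0.8421
  class_1: recall = 18/37 = 0.4865
  class_2: recall = 76/84 = 0.9048
  class_3: recall = 55/82 = 0.6707
Mean = (0.8421 + 0.4865 + 0.9048 + 0.6707) / 4 = 0.726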